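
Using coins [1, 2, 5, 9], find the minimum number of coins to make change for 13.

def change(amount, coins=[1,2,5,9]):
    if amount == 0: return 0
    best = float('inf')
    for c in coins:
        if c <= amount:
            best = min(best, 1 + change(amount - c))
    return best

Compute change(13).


Building up with DP:
change(0) = 0
change(1) = min(1+change(0)=1+0=1) = 1
change(2) = min(1+change(1)=1+1=2, 1+change(0)=1+0=1) = 1
change(3) = min(1+change(2)=1+1=2, 1+change(1)=1+1=2) = 2
change(4) = min(1+change(3)=1+2=3, 1+change(2)=1+1=2) = 2
change(5) = min(1+change(4)=1+2=3, 1+change(3)=1+2=3, 1+change(0)=1+0=1) = 1
change(6) = min(1+change(5)=1+1=2, 1+change(4)=1+2=3, 1+change(1)=1+1=2) = 2
change(7) = min(1+change(6)=1+2=3, 1+change(5)=1+1=2, 1+change(2)=1+1=2) = 2
change(8) = min(1+change(7)=1+2=3, 1+change(6)=1+2=3, 1+change(3)=1+2=3) = 3
change(9) = min(1+change(8)=1+3=4, 1+change(7)=1+2=3, 1+change(4)=1+2=3, 1+change(0)=1+0=1) = 1
change(10) = min(1+change(9)=1+1=2, 1+change(8)=1+3=4, 1+change(5)=1+1=2, 1+change(1)=1+1=2) = 2
change(11) = min(1+change(10)=1+2=3, 1+change(9)=1+1=2, 1+change(6)=1+2=3, 1+change(2)=1+1=2) = 2
change(12) = min(1+change(11)=1+2=3, 1+change(10)=1+2=3, 1+change(7)=1+2=3, 1+change(3)=1+2=3) = 3
change(13) = min(1+change(12)=1+3=4, 1+change(11)=1+2=3, 1+change(8)=1+3=4, 1+change(4)=1+2=3) = 3

3


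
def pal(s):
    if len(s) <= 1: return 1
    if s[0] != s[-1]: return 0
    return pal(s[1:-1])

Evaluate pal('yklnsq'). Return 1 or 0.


pal('yklnsq'): s[0]='y' != s[-1]='q' -> return 0
Result: 0 (not a palindrome)

0


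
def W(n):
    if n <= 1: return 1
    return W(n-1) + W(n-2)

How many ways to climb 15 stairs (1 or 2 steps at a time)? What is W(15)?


Building up from base cases:
W(0) = 1
W(1) = 1
W(2) = W(1) + W(0) = 1 + 1 = 2
W(3) = W(2) + W(1) = 2 + 1 = 3
W(4) = W(3) + W(2) = 3 + 2 = 5
W(5) = W(4) + W(3) = 5 + 3 = 8
W(6) = W(5) + W(4) = 8 + 5 = 13
W(7) = W(6) + W(5) = 13 + 8 = 21
W(8) = W(7) + W(6) = 21 + 13 = 34
W(9) = W(8) + W(7) = 34 + 21 = 55
W(10) = W(9) + W(8) = 55 + 34 = 89
W(11) = W(10) + W(9) = 89 + 55 = 144
W(12) = W(11) + W(10) = 144 + 89 = 233
W(13) = W(12) + W(11) = 233 + 144 = 377
W(14) = W(13) + W(12) = 377 + 233 = 610
W(15) = W(14) + W(13) = 610 + 377 = 987

987


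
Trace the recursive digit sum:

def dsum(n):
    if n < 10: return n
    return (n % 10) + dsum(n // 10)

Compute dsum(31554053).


dsum(31554053) = 3 + dsum(3155405)
dsum(3155405) = 5 + dsum(315540)
dsum(315540) = 0 + dsum(31554)
dsum(31554) = 4 + dsum(3155)
dsum(3155) = 5 + dsum(315)
dsum(315) = 5 + dsum(31)
dsum(31) = 1 + dsum(3)
dsum(3) = 3  (base case)
Total: 3 + 5 + 0 + 4 + 5 + 5 + 1 + 3 = 26

26


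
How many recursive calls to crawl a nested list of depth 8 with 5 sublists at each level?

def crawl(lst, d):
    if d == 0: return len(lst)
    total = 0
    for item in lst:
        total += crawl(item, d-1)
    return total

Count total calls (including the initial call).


At depth 0 (root): 1 call
At depth 1: each of 1 parents calls crawl on 5 children = 5 calls
At depth 2: each of 5 parents calls crawl on 5 children = 25 calls
At depth 3: each of 25 parents calls crawl on 5 children = 125 calls
At depth 4: each of 125 parents calls crawl on 5 children = 625 calls
At depth 5: each of 625 parents calls crawl on 5 children = 3125 calls
At depth 6: each of 3125 parents calls crawl on 5 children = 15625 calls
At depth 7: each of 15625 parents calls crawl on 5 children = 78125 calls
At depth 8: each of 78125 parents calls crawl on 5 children = 390625 calls
Total: 1 + 5 + 25 + 125 + 625 + 3125 + 15625 + 78125 + 390625 = 488281

488281


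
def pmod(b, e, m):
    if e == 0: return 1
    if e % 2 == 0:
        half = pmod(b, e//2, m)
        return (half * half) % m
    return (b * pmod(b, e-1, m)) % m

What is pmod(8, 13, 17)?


pmod(8, 13, 17): e is odd, compute pmod(8, 12, 17)
  pmod(8, 12, 17): e is even, compute pmod(8, 6, 17)
    pmod(8, 6, 17): e is even, compute pmod(8, 3, 17)
      pmod(8, 3, 17): e is odd, compute pmod(8, 2, 17)
        pmod(8, 2, 17): e is even, compute pmod(8, 1, 17)
          pmod(8, 1, 17): e is odd, compute pmod(8, 0, 17)
          pmod(8, 0, 17) = 1
          (8 * 1) % 17 = 8
        half=8, (8*8) % 17 = 13
      (8 * 13) % 17 = 2
    half=2, (2*2) % 17 = 4
  half=4, (4*4) % 17 = 16
(8 * 16) % 17 = 9

9


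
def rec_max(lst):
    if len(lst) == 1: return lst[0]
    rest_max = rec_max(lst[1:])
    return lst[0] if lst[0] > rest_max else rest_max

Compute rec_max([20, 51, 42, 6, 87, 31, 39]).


rec_max([20, 51, 42, 6, 87, 31, 39]): compare 20 with rec_max([51, 42, 6, 87, 31, 39])
rec_max([51, 42, 6, 87, 31, 39]): compare 51 with rec_max([42, 6, 87, 31, 39])
rec_max([42, 6, 87, 31, 39]): compare 42 with rec_max([6, 87, 31, 39])
rec_max([6, 87, 31, 39]): compare 6 with rec_max([87, 31, 39])
rec_max([87, 31, 39]): compare 87 with rec_max([31, 39])
rec_max([31, 39]): compare 31 with rec_max([39])
rec_max([39]) = 39  (base case)
Compare 31 with 39 -> 39
Compare 87 with 39 -> 87
Compare 6 with 87 -> 87
Compare 42 with 87 -> 87
Compare 51 with 87 -> 87
Compare 20 with 87 -> 87

87


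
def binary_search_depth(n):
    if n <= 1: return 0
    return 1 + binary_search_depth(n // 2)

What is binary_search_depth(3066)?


3066 / 2 = 1533
1533 / 2 = 766
766 / 2 = 383
383 / 2 = 191
191 / 2 = 95
95 / 2 = 47
47 / 2 = 23
23 / 2 = 11
11 / 2 = 5
5 / 2 = 2
2 / 2 = 1
Reached 1 after 11 halvings

11


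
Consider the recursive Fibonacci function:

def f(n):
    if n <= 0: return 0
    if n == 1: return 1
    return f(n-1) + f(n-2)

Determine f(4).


Computing f(4) bottom-up:
f(0) = 0
f(1) = 1
f(2) = f(1) + f(0) = 1 + 0 = 1
f(3) = f(2) + f(1) = 1 + 1 = 2
f(4) = f(3) + f(2) = 2 + 1 = 3

3


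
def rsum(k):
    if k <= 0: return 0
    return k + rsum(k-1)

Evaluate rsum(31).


rsum(31)
= 31 + 30 + 29 + 28 + 27 + 26 + 25 + 24 + 23 + 22 + 21 + 20 + 19 + 18 + 17 + 16 + 15 + 14 + 13 + 12 + 11 + 10 + 9 + 8 + 7 + 6 + 5 + 4 + 3 + 2 + 1 + rsum(0)
= 31 + 30 + 29 + 28 + 27 + 26 + 25 + 24 + 23 + 22 + 21 + 20 + 19 + 18 + 17 + 16 + 15 + 14 + 13 + 12 + 11 + 10 + 9 + 8 + 7 + 6 + 5 + 4 + 3 + 2 + 1 + 0
= 496

496


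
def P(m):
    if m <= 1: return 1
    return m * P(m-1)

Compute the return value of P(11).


P(11)
= 11 * P(10)
= 11 * 10 * P(9)
= 11 * 10 * 9 * P(8)
= 11 * 10 * 9 * 8 * P(7)
= 11 * 10 * 9 * 8 * 7 * P(6)
= 11 * 10 * 9 * 8 * 7 * 6 * P(5)
= 11 * 10 * 9 * 8 * 7 * 6 * 5 * P(4)
= 11 * 10 * 9 * 8 * 7 * 6 * 5 * 4 * P(3)
= 11 * 10 * 9 * 8 * 7 * 6 * 5 * 4 * 3 * P(2)
= 11 * 10 * 9 * 8 * 7 * 6 * 5 * 4 * 3 * 2 * P(1)
= 11 * 10 * 9 * 8 * 7 * 6 * 5 * 4 * 3 * 2 * 1
= 39916800

39916800


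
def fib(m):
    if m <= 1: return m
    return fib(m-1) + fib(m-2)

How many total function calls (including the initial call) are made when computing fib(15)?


Let C(n) = total calls for fib(n)
C(0) = 1, C(1) = 1
C(2) = 1 + C(1) + C(0) = 1 + 1 + 1 = 3
C(3) = 1 + C(2) + C(1) = 1 + 3 + 1 = 5
C(4) = 1 + C(3) + C(2) = 1 + 5 + 3 = 9
C(5) = 1 + C(4) + C(3) = 1 + 9 + 5 = 15
C(6) = 1 + C(5) + C(4) = 1 + 15 + 9 = 25
C(7) = 1 + C(6) + C(5) = 1 + 25 + 15 = 41
C(8) = 1 + C(7) + C(6) = 1 + 41 + 25 = 67
C(9) = 1 + C(8) + C(7) = 1 + 67 + 41 = 109
C(10) = 1 + C(9) + C(8) = 1 + 109 + 67 = 177
C(11) = 1 + C(10) + C(9) = 1 + 177 + 109 = 287
C(12) = 1 + C(11) + C(10) = 1 + 287 + 177 = 465
C(13) = 1 + C(12) + C(11) = 1 + 465 + 287 = 753
C(14) = 1 + C(13) + C(12) = 1 + 753 + 465 = 1219
C(15) = 1 + C(14) + C(13) = 1 + 1219 + 753 = 1973

1973


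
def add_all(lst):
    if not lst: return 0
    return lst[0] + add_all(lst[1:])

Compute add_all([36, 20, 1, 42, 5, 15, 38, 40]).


add_all([36, 20, 1, 42, 5, 15, 38, 40]) = 36 + add_all([20, 1, 42, 5, 15, 38, 40])
add_all([20, 1, 42, 5, 15, 38, 40]) = 20 + add_all([1, 42, 5, 15, 38, 40])
add_all([1, 42, 5, 15, 38, 40]) = 1 + add_all([42, 5, 15, 38, 40])
add_all([42, 5, 15, 38, 40]) = 42 + add_all([5, 15, 38, 40])
add_all([5, 15, 38, 40]) = 5 + add_all([15, 38, 40])
add_all([15, 38, 40]) = 15 + add_all([38, 40])
add_all([38, 40]) = 38 + add_all([40])
add_all([40]) = 40 + add_all([])
add_all([]) = 0  (base case)
Total: 36 + 20 + 1 + 42 + 5 + 15 + 38 + 40 + 0 = 197

197


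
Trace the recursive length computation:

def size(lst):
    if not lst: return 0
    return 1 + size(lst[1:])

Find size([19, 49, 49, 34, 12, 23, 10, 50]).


size([19, 49, 49, 34, 12, 23, 10, 50]) = 1 + size([49, 49, 34, 12, 23, 10, 50])
size([49, 49, 34, 12, 23, 10, 50]) = 1 + size([49, 34, 12, 23, 10, 50])
size([49, 34, 12, 23, 10, 50]) = 1 + size([34, 12, 23, 10, 50])
size([34, 12, 23, 10, 50]) = 1 + size([12, 23, 10, 50])
size([12, 23, 10, 50]) = 1 + size([23, 10, 50])
size([23, 10, 50]) = 1 + size([10, 50])
size([10, 50]) = 1 + size([50])
size([50]) = 1 + size([])
size([]) = 0  (base case)
Unwinding: 1 + 1 + 1 + 1 + 1 + 1 + 1 + 1 + 0 = 8

8


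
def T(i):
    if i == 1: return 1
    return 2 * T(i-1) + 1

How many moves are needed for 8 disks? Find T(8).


T(8) = 2 * T(7) + 1
T(7) = 2 * T(6) + 1
T(6) = 2 * T(5) + 1
T(5) = 2 * T(4) + 1
T(4) = 2 * T(3) + 1
T(3) = 2 * T(2) + 1
T(2) = 2 * T(1) + 1
T(1) = 1  (base case)
T(2) = 2 * 1 + 1 = 3
T(3) = 2 * 3 + 1 = 7
T(4) = 2 * 7 + 1 = 15
T(5) = 2 * 15 + 1 = 31
T(6) = 2 * 31 + 1 = 63
T(7) = 2 * 63 + 1 = 127
T(8) = 2 * 127 + 1 = 255

255


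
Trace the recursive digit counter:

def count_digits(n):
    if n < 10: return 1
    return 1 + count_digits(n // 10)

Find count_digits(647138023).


count_digits(647138023) = 1 + count_digits(64713802)
count_digits(64713802) = 1 + count_digits(6471380)
count_digits(6471380) = 1 + count_digits(647138)
count_digits(647138) = 1 + count_digits(64713)
count_digits(64713) = 1 + count_digits(6471)
count_digits(6471) = 1 + count_digits(647)
count_digits(647) = 1 + count_digits(64)
count_digits(64) = 1 + count_digits(6)
count_digits(6) = 1  (base case: 6 < 10)
Unwinding: 1 + 1 + 1 + 1 + 1 + 1 + 1 + 1 + 1 = 9

9


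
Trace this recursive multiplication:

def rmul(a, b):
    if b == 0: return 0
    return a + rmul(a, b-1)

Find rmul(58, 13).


rmul(58, 13) = 58 + rmul(58, 12)
rmul(58, 12) = 58 + rmul(58, 11)
rmul(58, 11) = 58 + rmul(58, 10)
rmul(58, 10) = 58 + rmul(58, 9)
rmul(58, 9) = 58 + rmul(58, 8)
rmul(58, 8) = 58 + rmul(58, 7)
rmul(58, 7) = 58 + rmul(58, 6)
rmul(58, 6) = 58 + rmul(58, 5)
rmul(58, 5) = 58 + rmul(58, 4)
rmul(58, 4) = 58 + rmul(58, 3)
rmul(58, 3) = 58 + rmul(58, 2)
rmul(58, 2) = 58 + rmul(58, 1)
rmul(58, 1) = 58 + rmul(58, 0)
rmul(58, 0) = 0  (base case)
Total: 58 + 58 + 58 + 58 + 58 + 58 + 58 + 58 + 58 + 58 + 58 + 58 + 58 + 0 = 754

754


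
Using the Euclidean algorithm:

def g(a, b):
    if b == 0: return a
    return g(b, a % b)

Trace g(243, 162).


g(243, 162) = g(162, 81)
g(162, 81) = g(81, 0)
g(81, 0) = 81  (base case)

81


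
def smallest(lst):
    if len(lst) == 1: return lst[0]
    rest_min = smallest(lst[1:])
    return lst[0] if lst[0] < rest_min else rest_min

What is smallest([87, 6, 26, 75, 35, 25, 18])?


smallest([87, 6, 26, 75, 35, 25, 18]): compare 87 with smallest([6, 26, 75, 35, 25, 18])
smallest([6, 26, 75, 35, 25, 18]): compare 6 with smallest([26, 75, 35, 25, 18])
smallest([26, 75, 35, 25, 18]): compare 26 with smallest([75, 35, 25, 18])
smallest([75, 35, 25, 18]): compare 75 with smallest([35, 25, 18])
smallest([35, 25, 18]): compare 35 with smallest([25, 18])
smallest([25, 18]): compare 25 with smallest([18])
smallest([18]) = 18  (base case)
Compare 25 with 18 -> 18
Compare 35 with 18 -> 18
Compare 75 with 18 -> 18
Compare 26 with 18 -> 18
Compare 6 with 18 -> 6
Compare 87 with 6 -> 6

6


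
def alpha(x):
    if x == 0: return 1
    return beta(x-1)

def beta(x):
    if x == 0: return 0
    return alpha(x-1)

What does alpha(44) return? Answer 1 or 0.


alpha(44) = beta(43)
beta(43) = alpha(42)
alpha(42) = beta(41)
beta(41) = alpha(40)
alpha(40) = beta(39)
beta(39) = alpha(38)
alpha(38) = beta(37)
beta(37) = alpha(36)
alpha(36) = beta(35)
beta(35) = alpha(34)
alpha(34) = beta(33)
beta(33) = alpha(32)
alpha(32) = beta(31)
beta(31) = alpha(30)
alpha(30) = beta(29)
beta(29) = alpha(28)
alpha(28) = beta(27)
beta(27) = alpha(26)
alpha(26) = beta(25)
beta(25) = alpha(24)
alpha(24) = beta(23)
beta(23) = alpha(22)
alpha(22) = beta(21)
beta(21) = alpha(20)
alpha(20) = beta(19)
beta(19) = alpha(18)
alpha(18) = beta(17)
beta(17) = alpha(16)
alpha(16) = beta(15)
beta(15) = alpha(14)
alpha(14) = beta(13)
beta(13) = alpha(12)
alpha(12) = beta(11)
beta(11) = alpha(10)
alpha(10) = beta(9)
beta(9) = alpha(8)
alpha(8) = beta(7)
beta(7) = alpha(6)
alpha(6) = beta(5)
beta(5) = alpha(4)
alpha(4) = beta(3)
beta(3) = alpha(2)
alpha(2) = beta(1)
beta(1) = alpha(0)
alpha(0) = 1  (base case)
Result: 1

1


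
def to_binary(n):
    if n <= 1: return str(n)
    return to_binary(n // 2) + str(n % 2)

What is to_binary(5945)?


to_binary(5945) = to_binary(2972) + '1'
to_binary(2972) = to_binary(1486) + '0'
to_binary(1486) = to_binary(743) + '0'
to_binary(743) = to_binary(371) + '1'
to_binary(371) = to_binary(185) + '1'
to_binary(185) = to_binary(92) + '1'
to_binary(92) = to_binary(46) + '0'
to_binary(46) = to_binary(23) + '0'
to_binary(23) = to_binary(11) + '1'
to_binary(11) = to_binary(5) + '1'
to_binary(5) = to_binary(2) + '1'
to_binary(2) = to_binary(1) + '0'
to_binary(1) = '1'  (base case)
Concatenating: '1' + '0' + '1' + '1' + '1' + '0' + '0' + '1' + '1' + '1' + '0' + '0' + '1' = '1011100111001'

1011100111001


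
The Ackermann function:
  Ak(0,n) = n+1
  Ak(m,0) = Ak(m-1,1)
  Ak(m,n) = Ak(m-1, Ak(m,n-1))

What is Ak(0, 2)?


Ak(0, 2) = 3
Result: Ak(0, 2) = 3

3


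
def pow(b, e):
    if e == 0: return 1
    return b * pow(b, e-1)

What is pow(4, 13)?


pow(4, 13)
= 4 * pow(4, 12)
= 4 * 4 * pow(4, 11)
= 4 * 4 * 4 * pow(4, 10)
= 4 * 4 * 4 * 4 * pow(4, 9)
= 4 * 4 * 4 * 4 * 4 * pow(4, 8)
= 4 * 4 * 4 * 4 * 4 * 4 * pow(4, 7)
= 4 * 4 * 4 * 4 * 4 * 4 * 4 * pow(4, 6)
= 4 * 4 * 4 * 4 * 4 * 4 * 4 * 4 * pow(4, 5)
= 4 * 4 * 4 * 4 * 4 * 4 * 4 * 4 * 4 * pow(4, 4)
= 4 * 4 * 4 * 4 * 4 * 4 * 4 * 4 * 4 * 4 * pow(4, 3)
= 4 * 4 * 4 * 4 * 4 * 4 * 4 * 4 * 4 * 4 * 4 * pow(4, 2)
= 4 * 4 * 4 * 4 * 4 * 4 * 4 * 4 * 4 * 4 * 4 * 4 * pow(4, 1)
= 4 * 4 * 4 * 4 * 4 * 4 * 4 * 4 * 4 * 4 * 4 * 4 * 4 * pow(4, 0)
= 4 * 4 * 4 * 4 * 4 * 4 * 4 * 4 * 4 * 4 * 4 * 4 * 4 * 1
= 67108864

67108864


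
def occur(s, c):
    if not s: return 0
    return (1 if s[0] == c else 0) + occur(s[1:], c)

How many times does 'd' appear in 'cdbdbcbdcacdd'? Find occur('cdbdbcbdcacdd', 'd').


s[0]='c' != 'd' -> 0
s[0]='d' == 'd' -> 1
s[0]='b' != 'd' -> 0
s[0]='d' == 'd' -> 1
s[0]='b' != 'd' -> 0
s[0]='c' != 'd' -> 0
s[0]='b' != 'd' -> 0
s[0]='d' == 'd' -> 1
s[0]='c' != 'd' -> 0
s[0]='a' != 'd' -> 0
s[0]='c' != 'd' -> 0
s[0]='d' == 'd' -> 1
s[0]='d' == 'd' -> 1
Sum: 0 + 1 + 0 + 1 + 0 + 0 + 0 + 1 + 0 + 0 + 0 + 1 + 1 = 5

5


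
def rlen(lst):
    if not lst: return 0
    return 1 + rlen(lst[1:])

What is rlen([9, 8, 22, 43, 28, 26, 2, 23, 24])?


rlen([9, 8, 22, 43, 28, 26, 2, 23, 24]) = 1 + rlen([8, 22, 43, 28, 26, 2, 23, 24])
rlen([8, 22, 43, 28, 26, 2, 23, 24]) = 1 + rlen([22, 43, 28, 26, 2, 23, 24])
rlen([22, 43, 28, 26, 2, 23, 24]) = 1 + rlen([43, 28, 26, 2, 23, 24])
rlen([43, 28, 26, 2, 23, 24]) = 1 + rlen([28, 26, 2, 23, 24])
rlen([28, 26, 2, 23, 24]) = 1 + rlen([26, 2, 23, 24])
rlen([26, 2, 23, 24]) = 1 + rlen([2, 23, 24])
rlen([2, 23, 24]) = 1 + rlen([23, 24])
rlen([23, 24]) = 1 + rlen([24])
rlen([24]) = 1 + rlen([])
rlen([]) = 0  (base case)
Unwinding: 1 + 1 + 1 + 1 + 1 + 1 + 1 + 1 + 1 + 0 = 9

9


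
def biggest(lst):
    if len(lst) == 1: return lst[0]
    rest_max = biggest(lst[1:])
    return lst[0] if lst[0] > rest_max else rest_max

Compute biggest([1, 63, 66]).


biggest([1, 63, 66]): compare 1 with biggest([63, 66])
biggest([63, 66]): compare 63 with biggest([66])
biggest([66]) = 66  (base case)
Compare 63 with 66 -> 66
Compare 1 with 66 -> 66

66


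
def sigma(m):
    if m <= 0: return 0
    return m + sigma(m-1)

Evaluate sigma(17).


sigma(17)
= 17 + 16 + 15 + 14 + 13 + 12 + 11 + 10 + 9 + 8 + 7 + 6 + 5 + 4 + 3 + 2 + 1 + sigma(0)
= 17 + 16 + 15 + 14 + 13 + 12 + 11 + 10 + 9 + 8 + 7 + 6 + 5 + 4 + 3 + 2 + 1 + 0
= 153

153


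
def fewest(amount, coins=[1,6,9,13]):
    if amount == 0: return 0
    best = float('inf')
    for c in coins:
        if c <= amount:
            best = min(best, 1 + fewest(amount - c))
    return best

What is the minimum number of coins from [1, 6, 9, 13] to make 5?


Building up with DP:
fewest(0) = 0
fewest(1) = min(1+fewest(0)=1+0=1) = 1
fewest(2) = min(1+fewest(1)=1+1=2) = 2
fewest(3) = min(1+fewest(2)=1+2=3) = 3
fewest(4) = min(1+fewest(3)=1+3=4) = 4
fewest(5) = min(1+fewest(4)=1+4=5) = 5

5


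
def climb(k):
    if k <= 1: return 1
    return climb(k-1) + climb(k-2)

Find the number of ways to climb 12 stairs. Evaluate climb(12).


Building up from base cases:
climb(0) = 1
climb(1) = 1
climb(2) = climb(1) + climb(0) = 1 + 1 = 2
climb(3) = climb(2) + climb(1) = 2 + 1 = 3
climb(4) = climb(3) + climb(2) = 3 + 2 = 5
climb(5) = climb(4) + climb(3) = 5 + 3 = 8
climb(6) = climb(5) + climb(4) = 8 + 5 = 13
climb(7) = climb(6) + climb(5) = 13 + 8 = 21
climb(8) = climb(7) + climb(6) = 21 + 13 = 34
climb(9) = climb(8) + climb(7) = 34 + 21 = 55
climb(10) = climb(9) + climb(8) = 55 + 34 = 89
climb(11) = climb(10) + climb(9) = 89 + 55 = 144
climb(12) = climb(11) + climb(10) = 144 + 89 = 233

233


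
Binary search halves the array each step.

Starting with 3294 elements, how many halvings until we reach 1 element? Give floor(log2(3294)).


3294 / 2 = 1647
1647 / 2 = 823
823 / 2 = 411
411 / 2 = 205
205 / 2 = 102
102 / 2 = 51
51 / 2 = 25
25 / 2 = 12
12 / 2 = 6
6 / 2 = 3
3 / 2 = 1
Reached 1 after 11 halvings

11


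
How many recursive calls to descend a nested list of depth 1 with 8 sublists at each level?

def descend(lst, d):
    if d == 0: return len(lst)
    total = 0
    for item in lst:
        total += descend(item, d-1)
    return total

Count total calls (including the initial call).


At depth 0 (root): 1 call
At depth 1: each of 1 parents calls descend on 8 children = 8 calls
Total: 1 + 8 = 9

9


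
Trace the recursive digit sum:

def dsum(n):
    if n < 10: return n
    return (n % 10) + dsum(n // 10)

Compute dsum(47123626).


dsum(47123626) = 6 + dsum(4712362)
dsum(4712362) = 2 + dsum(471236)
dsum(471236) = 6 + dsum(47123)
dsum(47123) = 3 + dsum(4712)
dsum(4712) = 2 + dsum(471)
dsum(471) = 1 + dsum(47)
dsum(47) = 7 + dsum(4)
dsum(4) = 4  (base case)
Total: 6 + 2 + 6 + 3 + 2 + 1 + 7 + 4 = 31

31


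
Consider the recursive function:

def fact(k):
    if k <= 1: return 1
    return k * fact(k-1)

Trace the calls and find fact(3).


fact(3)
= 3 * fact(2)
= 3 * 2 * fact(1)
= 3 * 2 * 1
= 6

6


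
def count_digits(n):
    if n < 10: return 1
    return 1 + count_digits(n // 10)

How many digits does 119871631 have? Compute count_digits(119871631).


count_digits(119871631) = 1 + count_digits(11987163)
count_digits(11987163) = 1 + count_digits(1198716)
count_digits(1198716) = 1 + count_digits(119871)
count_digits(119871) = 1 + count_digits(11987)
count_digits(11987) = 1 + count_digits(1198)
count_digits(1198) = 1 + count_digits(119)
count_digits(119) = 1 + count_digits(11)
count_digits(11) = 1 + count_digits(1)
count_digits(1) = 1  (base case: 1 < 10)
Unwinding: 1 + 1 + 1 + 1 + 1 + 1 + 1 + 1 + 1 = 9

9


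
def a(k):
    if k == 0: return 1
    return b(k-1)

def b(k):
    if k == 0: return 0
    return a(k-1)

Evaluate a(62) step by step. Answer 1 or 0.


a(62) = b(61)
b(61) = a(60)
a(60) = b(59)
b(59) = a(58)
a(58) = b(57)
b(57) = a(56)
a(56) = b(55)
b(55) = a(54)
a(54) = b(53)
b(53) = a(52)
a(52) = b(51)
b(51) = a(50)
a(50) = b(49)
b(49) = a(48)
a(48) = b(47)
b(47) = a(46)
a(46) = b(45)
b(45) = a(44)
a(44) = b(43)
b(43) = a(42)
a(42) = b(41)
b(41) = a(40)
a(40) = b(39)
b(39) = a(38)
a(38) = b(37)
b(37) = a(36)
a(36) = b(35)
b(35) = a(34)
a(34) = b(33)
b(33) = a(32)
a(32) = b(31)
b(31) = a(30)
a(30) = b(29)
b(29) = a(28)
a(28) = b(27)
b(27) = a(26)
a(26) = b(25)
b(25) = a(24)
a(24) = b(23)
b(23) = a(22)
a(22) = b(21)
b(21) = a(20)
a(20) = b(19)
b(19) = a(18)
a(18) = b(17)
b(17) = a(16)
a(16) = b(15)
b(15) = a(14)
a(14) = b(13)
b(13) = a(12)
a(12) = b(11)
b(11) = a(10)
a(10) = b(9)
b(9) = a(8)
a(8) = b(7)
b(7) = a(6)
a(6) = b(5)
b(5) = a(4)
a(4) = b(3)
b(3) = a(2)
a(2) = b(1)
b(1) = a(0)
a(0) = 1  (base case)
Result: 1

1


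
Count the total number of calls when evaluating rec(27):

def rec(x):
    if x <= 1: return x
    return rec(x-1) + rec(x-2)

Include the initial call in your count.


Let C(n) = total calls for rec(n)
C(0) = 1, C(1) = 1
C(2) = 1 + C(1) + C(0) = 1 + 1 + 1 = 3
C(3) = 1 + C(2) + C(1) = 1 + 3 + 1 = 5
C(4) = 1 + C(3) + C(2) = 1 + 5 + 3 = 9
C(5) = 1 + C(4) + C(3) = 1 + 9 + 5 = 15
C(6) = 1 + C(5) + C(4) = 1 + 15 + 9 = 25
C(7) = 1 + C(6) + C(5) = 1 + 25 + 15 = 41
C(8) = 1 + C(7) + C(6) = 1 + 41 + 25 = 67
C(9) = 1 + C(8) + C(7) = 1 + 67 + 41 = 109
C(10) = 1 + C(9) + C(8) = 1 + 109 + 67 = 177
C(11) = 1 + C(10) + C(9) = 1 + 177 + 109 = 287
C(12) = 1 + C(11) + C(10) = 1 + 287 + 177 = 465
C(13) = 1 + C(12) + C(11) = 1 + 465 + 287 = 753
C(14) = 1 + C(13) + C(12) = 1 + 753 + 465 = 1219
C(15) = 1 + C(14) + C(13) = 1 + 1219 + 753 = 1973
C(16) = 1 + C(15) + C(14) = 1 + 1973 + 1219 = 3193
C(17) = 1 + C(16) + C(15) = 1 + 3193 + 1973 = 5167
C(18) = 1 + C(17) + C(16) = 1 + 5167 + 3193 = 8361
C(19) = 1 + C(18) + C(17) = 1 + 8361 + 5167 = 13529
C(20) = 1 + C(19) + C(18) = 1 + 13529 + 8361 = 21891
C(21) = 1 + C(20) + C(19) = 1 + 21891 + 13529 = 35421
C(22) = 1 + C(21) + C(20) = 1 + 35421 + 21891 = 57313
C(23) = 1 + C(22) + C(21) = 1 + 57313 + 35421 = 92735
C(24) = 1 + C(23) + C(22) = 1 + 92735 + 57313 = 150049
C(25) = 1 + C(24) + C(23) = 1 + 150049 + 92735 = 242785
C(26) = 1 + C(25) + C(24) = 1 + 242785 + 150049 = 392835
C(27) = 1 + C(26) + C(25) = 1 + 392835 + 242785 = 635621

635621


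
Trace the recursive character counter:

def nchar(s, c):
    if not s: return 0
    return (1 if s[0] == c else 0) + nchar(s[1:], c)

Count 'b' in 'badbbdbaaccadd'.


s[0]='b' == 'b' -> 1
s[0]='a' != 'b' -> 0
s[0]='d' != 'b' -> 0
s[0]='b' == 'b' -> 1
s[0]='b' == 'b' -> 1
s[0]='d' != 'b' -> 0
s[0]='b' == 'b' -> 1
s[0]='a' != 'b' -> 0
s[0]='a' != 'b' -> 0
s[0]='c' != 'b' -> 0
s[0]='c' != 'b' -> 0
s[0]='a' != 'b' -> 0
s[0]='d' != 'b' -> 0
s[0]='d' != 'b' -> 0
Sum: 1 + 0 + 0 + 1 + 1 + 0 + 1 + 0 + 0 + 0 + 0 + 0 + 0 + 0 = 4

4


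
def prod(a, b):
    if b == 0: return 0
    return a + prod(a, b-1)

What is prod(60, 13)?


prod(60, 13) = 60 + prod(60, 12)
prod(60, 12) = 60 + prod(60, 11)
prod(60, 11) = 60 + prod(60, 10)
prod(60, 10) = 60 + prod(60, 9)
prod(60, 9) = 60 + prod(60, 8)
prod(60, 8) = 60 + prod(60, 7)
prod(60, 7) = 60 + prod(60, 6)
prod(60, 6) = 60 + prod(60, 5)
prod(60, 5) = 60 + prod(60, 4)
prod(60, 4) = 60 + prod(60, 3)
prod(60, 3) = 60 + prod(60, 2)
prod(60, 2) = 60 + prod(60, 1)
prod(60, 1) = 60 + prod(60, 0)
prod(60, 0) = 0  (base case)
Total: 60 + 60 + 60 + 60 + 60 + 60 + 60 + 60 + 60 + 60 + 60 + 60 + 60 + 0 = 780

780


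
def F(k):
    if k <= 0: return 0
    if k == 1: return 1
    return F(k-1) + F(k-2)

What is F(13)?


Computing F(13) bottom-up:
F(0) = 0
F(1) = 1
F(2) = F(1) + F(0) = 1 + 0 = 1
F(3) = F(2) + F(1) = 1 + 1 = 2
F(4) = F(3) + F(2) = 2 + 1 = 3
F(5) = F(4) + F(3) = 3 + 2 = 5
F(6) = F(5) + F(4) = 5 + 3 = 8
F(7) = F(6) + F(5) = 8 + 5 = 13
F(8) = F(7) + F(6) = 13 + 8 = 21
F(9) = F(8) + F(7) = 21 + 13 = 34
F(10) = F(9) + F(8) = 34 + 21 = 55
F(11) = F(10) + F(9) = 55 + 34 = 89
F(12) = F(11) + F(10) = 89 + 55 = 144
F(13) = F(12) + F(11) = 144 + 89 = 233

233


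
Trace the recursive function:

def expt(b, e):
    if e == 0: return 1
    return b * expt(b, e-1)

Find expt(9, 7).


expt(9, 7)
= 9 * expt(9, 6)
= 9 * 9 * expt(9, 5)
= 9 * 9 * 9 * expt(9, 4)
= 9 * 9 * 9 * 9 * expt(9, 3)
= 9 * 9 * 9 * 9 * 9 * expt(9, 2)
= 9 * 9 * 9 * 9 * 9 * 9 * expt(9, 1)
= 9 * 9 * 9 * 9 * 9 * 9 * 9 * expt(9, 0)
= 9 * 9 * 9 * 9 * 9 * 9 * 9 * 1
= 4782969

4782969


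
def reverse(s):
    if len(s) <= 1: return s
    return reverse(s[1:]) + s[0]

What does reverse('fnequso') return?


reverse('fnequso') = reverse('nequso') + 'f'
reverse('nequso') = reverse('equso') + 'n'
reverse('equso') = reverse('quso') + 'e'
reverse('quso') = reverse('uso') + 'q'
reverse('uso') = reverse('so') + 'u'
reverse('so') = reverse('o') + 's'
reverse('o') = 'o'  (base case)
Concatenating: 'o' + 's' + 'u' + 'q' + 'e' + 'n' + 'f' = 'osuqenf'

osuqenf


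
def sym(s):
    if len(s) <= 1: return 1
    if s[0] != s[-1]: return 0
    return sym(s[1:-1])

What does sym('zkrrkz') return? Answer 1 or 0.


sym('zkrrkz'): s[0]='z' == s[-1]='z' -> check sym('krrk')
sym('krrk'): s[0]='k' == s[-1]='k' -> check sym('rr')
sym('rr'): s[0]='r' == s[-1]='r' -> check sym('')
sym(''): len <= 1 -> return 1  (base case)
Result: 1 (palindrome)

1


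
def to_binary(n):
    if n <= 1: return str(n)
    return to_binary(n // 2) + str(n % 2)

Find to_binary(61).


to_binary(61) = to_binary(30) + '1'
to_binary(30) = to_binary(15) + '0'
to_binary(15) = to_binary(7) + '1'
to_binary(7) = to_binary(3) + '1'
to_binary(3) = to_binary(1) + '1'
to_binary(1) = '1'  (base case)
Concatenating: '1' + '1' + '1' + '1' + '0' + '1' = '111101'

111101


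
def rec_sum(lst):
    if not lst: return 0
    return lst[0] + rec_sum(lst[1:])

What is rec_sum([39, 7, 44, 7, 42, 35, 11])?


rec_sum([39, 7, 44, 7, 42, 35, 11]) = 39 + rec_sum([7, 44, 7, 42, 35, 11])
rec_sum([7, 44, 7, 42, 35, 11]) = 7 + rec_sum([44, 7, 42, 35, 11])
rec_sum([44, 7, 42, 35, 11]) = 44 + rec_sum([7, 42, 35, 11])
rec_sum([7, 42, 35, 11]) = 7 + rec_sum([42, 35, 11])
rec_sum([42, 35, 11]) = 42 + rec_sum([35, 11])
rec_sum([35, 11]) = 35 + rec_sum([11])
rec_sum([11]) = 11 + rec_sum([])
rec_sum([]) = 0  (base case)
Total: 39 + 7 + 44 + 7 + 42 + 35 + 11 + 0 = 185

185


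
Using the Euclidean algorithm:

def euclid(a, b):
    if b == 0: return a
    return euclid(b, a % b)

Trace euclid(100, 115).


euclid(100, 115) = euclid(115, 100)
euclid(115, 100) = euclid(100, 15)
euclid(100, 15) = euclid(15, 10)
euclid(15, 10) = euclid(10, 5)
euclid(10, 5) = euclid(5, 0)
euclid(5, 0) = 5  (base case)

5


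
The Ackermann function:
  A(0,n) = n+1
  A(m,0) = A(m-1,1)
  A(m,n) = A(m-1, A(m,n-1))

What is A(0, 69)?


A(0, 69) = 70
Result: A(0, 69) = 70

70


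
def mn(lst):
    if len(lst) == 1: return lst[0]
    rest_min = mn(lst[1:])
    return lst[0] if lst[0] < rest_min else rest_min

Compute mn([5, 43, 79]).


mn([5, 43, 79]): compare 5 with mn([43, 79])
mn([43, 79]): compare 43 with mn([79])
mn([79]) = 79  (base case)
Compare 43 with 79 -> 43
Compare 5 with 43 -> 5

5


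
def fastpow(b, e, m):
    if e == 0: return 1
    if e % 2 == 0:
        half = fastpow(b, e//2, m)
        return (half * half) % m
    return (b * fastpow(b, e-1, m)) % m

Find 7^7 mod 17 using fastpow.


fastpow(7, 7, 17): e is odd, compute fastpow(7, 6, 17)
  fastpow(7, 6, 17): e is even, compute fastpow(7, 3, 17)
    fastpow(7, 3, 17): e is odd, compute fastpow(7, 2, 17)
      fastpow(7, 2, 17): e is even, compute fastpow(7, 1, 17)
        fastpow(7, 1, 17): e is odd, compute fastpow(7, 0, 17)
          fastpow(7, 0, 17) = 1
        (7 * 1) % 17 = 7
      half=7, (7*7) % 17 = 15
    (7 * 15) % 17 = 3
  half=3, (3*3) % 17 = 9
(7 * 9) % 17 = 12

12


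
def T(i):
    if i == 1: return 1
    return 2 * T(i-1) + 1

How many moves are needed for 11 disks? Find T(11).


T(11) = 2 * T(10) + 1
T(10) = 2 * T(9) + 1
T(9) = 2 * T(8) + 1
T(8) = 2 * T(7) + 1
T(7) = 2 * T(6) + 1
T(6) = 2 * T(5) + 1
T(5) = 2 * T(4) + 1
T(4) = 2 * T(3) + 1
T(3) = 2 * T(2) + 1
T(2) = 2 * T(1) + 1
T(1) = 1  (base case)
T(2) = 2 * 1 + 1 = 3
T(3) = 2 * 3 + 1 = 7
T(4) = 2 * 7 + 1 = 15
T(5) = 2 * 15 + 1 = 31
T(6) = 2 * 31 + 1 = 63
T(7) = 2 * 63 + 1 = 127
T(8) = 2 * 127 + 1 = 255
T(9) = 2 * 255 + 1 = 511
T(10) = 2 * 511 + 1 = 1023
T(11) = 2 * 1023 + 1 = 2047

2047


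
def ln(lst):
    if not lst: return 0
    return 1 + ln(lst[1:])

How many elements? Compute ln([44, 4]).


ln([44, 4]) = 1 + ln([4])
ln([4]) = 1 + ln([])
ln([]) = 0  (base case)
Unwinding: 1 + 1 + 0 = 2

2


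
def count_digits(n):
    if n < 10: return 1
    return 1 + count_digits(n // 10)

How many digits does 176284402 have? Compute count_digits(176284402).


count_digits(176284402) = 1 + count_digits(17628440)
count_digits(17628440) = 1 + count_digits(1762844)
count_digits(1762844) = 1 + count_digits(176284)
count_digits(176284) = 1 + count_digits(17628)
count_digits(17628) = 1 + count_digits(1762)
count_digits(1762) = 1 + count_digits(176)
count_digits(176) = 1 + count_digits(17)
count_digits(17) = 1 + count_digits(1)
count_digits(1) = 1  (base case: 1 < 10)
Unwinding: 1 + 1 + 1 + 1 + 1 + 1 + 1 + 1 + 1 = 9

9


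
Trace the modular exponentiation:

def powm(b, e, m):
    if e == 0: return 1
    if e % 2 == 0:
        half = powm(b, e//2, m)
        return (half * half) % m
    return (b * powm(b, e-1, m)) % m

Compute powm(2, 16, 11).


powm(2, 16, 11): e is even, compute powm(2, 8, 11)
  powm(2, 8, 11): e is even, compute powm(2, 4, 11)
    powm(2, 4, 11): e is even, compute powm(2, 2, 11)
      powm(2, 2, 11): e is even, compute powm(2, 1, 11)
        powm(2, 1, 11): e is odd, compute powm(2, 0, 11)
          powm(2, 0, 11) = 1
        (2 * 1) % 11 = 2
      half=2, (2*2) % 11 = 4
    half=4, (4*4) % 11 = 5
  half=5, (5*5) % 11 = 3
half=3, (3*3) % 11 = 9

9


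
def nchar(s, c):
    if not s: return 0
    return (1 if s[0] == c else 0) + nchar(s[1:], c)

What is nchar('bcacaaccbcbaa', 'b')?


s[0]='b' == 'b' -> 1
s[0]='c' != 'b' -> 0
s[0]='a' != 'b' -> 0
s[0]='c' != 'b' -> 0
s[0]='a' != 'b' -> 0
s[0]='a' != 'b' -> 0
s[0]='c' != 'b' -> 0
s[0]='c' != 'b' -> 0
s[0]='b' == 'b' -> 1
s[0]='c' != 'b' -> 0
s[0]='b' == 'b' -> 1
s[0]='a' != 'b' -> 0
s[0]='a' != 'b' -> 0
Sum: 1 + 0 + 0 + 0 + 0 + 0 + 0 + 0 + 1 + 0 + 1 + 0 + 0 = 3

3


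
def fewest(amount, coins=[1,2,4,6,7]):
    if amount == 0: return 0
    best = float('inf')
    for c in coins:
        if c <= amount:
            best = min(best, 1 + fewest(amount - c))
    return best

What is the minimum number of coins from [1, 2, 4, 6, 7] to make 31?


Building up with DP:
fewest(0) = 0
fewest(1) = min(1+fewest(0)=1+0=1) = 1
fewest(2) = min(1+fewest(1)=1+1=2, 1+fewest(0)=1+0=1) = 1
fewest(3) = min(1+fewest(2)=1+1=2, 1+fewest(1)=1+1=2) = 2
fewest(4) = min(1+fewest(3)=1+2=3, 1+fewest(2)=1+1=2, 1+fewest(0)=1+0=1) = 1
fewest(5) = min(1+fewest(4)=1+1=2, 1+fewest(3)=1+2=3, 1+fewest(1)=1+1=2) = 2
fewest(6) = min(1+fewest(5)=1+2=3, 1+fewest(4)=1+1=2, 1+fewest(2)=1+1=2, 1+fewest(0)=1+0=1) = 1
fewest(7) = min(1+fewest(6)=1+1=2, 1+fewest(5)=1+2=3, 1+fewest(3)=1+2=3, 1+fewest(1)=1+1=2, 1+fewest(0)=1+0=1) = 1
fewest(8) = min(1+fewest(7)=1+1=2, 1+fewest(6)=1+1=2, 1+fewest(4)=1+1=2, 1+fewest(2)=1+1=2, 1+fewest(1)=1+1=2) = 2
fewest(9) = min(1+fewest(8)=1+2=3, 1+fewest(7)=1+1=2, 1+fewest(5)=1+2=3, 1+fewest(3)=1+2=3, 1+fewest(2)=1+1=2) = 2
fewest(10) = min(1+fewest(9)=1+2=3, 1+fewest(8)=1+2=3, 1+fewest(6)=1+1=2, 1+fewest(4)=1+1=2, 1+fewest(3)=1+2=3) = 2
fewest(11) = min(1+fewest(10)=1+2=3, 1+fewest(9)=1+2=3, 1+fewest(7)=1+1=2, 1+fewest(5)=1+2=3, 1+fewest(4)=1+1=2) = 2
fewest(12) = min(1+fewest(11)=1+2=3, 1+fewest(10)=1+2=3, 1+fewest(8)=1+2=3, 1+fewest(6)=1+1=2, 1+fewest(5)=1+2=3) = 2
fewest(13) = min(1+fewest(12)=1+2=3, 1+fewest(11)=1+2=3, 1+fewest(9)=1+2=3, 1+fewest(7)=1+1=2, 1+fewest(6)=1+1=2) = 2
fewest(14) = min(1+fewest(13)=1+2=3, 1+fewest(12)=1+2=3, 1+fewest(10)=1+2=3, 1+fewest(8)=1+2=3, 1+fewest(7)=1+1=2) = 2
fewest(15) = min(1+fewest(14)=1+2=3, 1+fewest(13)=1+2=3, 1+fewest(11)=1+2=3, 1+fewest(9)=1+2=3, 1+fewest(8)=1+2=3) = 3
fewest(16) = min(1+fewest(15)=1+3=4, 1+fewest(14)=1+2=3, 1+fewest(12)=1+2=3, 1+fewest(10)=1+2=3, 1+fewest(9)=1+2=3) = 3
fewest(17) = min(1+fewest(16)=1+3=4, 1+fewest(15)=1+3=4, 1+fewest(13)=1+2=3, 1+fewest(11)=1+2=3, 1+fewest(10)=1+2=3) = 3
fewest(18) = min(1+fewest(17)=1+3=4, 1+fewest(16)=1+3=4, 1+fewest(14)=1+2=3, 1+fewest(12)=1+2=3, 1+fewest(11)=1+2=3) = 3
fewest(19) = min(1+fewest(18)=1+3=4, 1+fewest(17)=1+3=4, 1+fewest(15)=1+3=4, 1+fewest(13)=1+2=3, 1+fewest(12)=1+2=3) = 3
fewest(20) = min(1+fewest(19)=1+3=4, 1+fewest(18)=1+3=4, 1+fewest(16)=1+3=4, 1+fewest(14)=1+2=3, 1+fewest(13)=1+2=3) = 3
fewest(21) = min(1+fewest(20)=1+3=4, 1+fewest(19)=1+3=4, 1+fewest(17)=1+3=4, 1+fewest(15)=1+3=4, 1+fewest(14)=1+2=3) = 3
fewest(22) = min(1+fewest(21)=1+3=4, 1+fewest(20)=1+3=4, 1+fewest(18)=1+3=4, 1+fewest(16)=1+3=4, 1+fewest(15)=1+3=4) = 4
fewest(23) = min(1+fewest(22)=1+4=5, 1+fewest(21)=1+3=4, 1+fewest(19)=1+3=4, 1+fewest(17)=1+3=4, 1+fewest(16)=1+3=4) = 4
fewest(24) = min(1+fewest(23)=1+4=5, 1+fewest(22)=1+4=5, 1+fewest(20)=1+3=4, 1+fewest(18)=1+3=4, 1+fewest(17)=1+3=4) = 4
fewest(25) = min(1+fewest(24)=1+4=5, 1+fewest(23)=1+4=5, 1+fewest(21)=1+3=4, 1+fewest(19)=1+3=4, 1+fewest(18)=1+3=4) = 4
fewest(26) = min(1+fewest(25)=1+4=5, 1+fewest(24)=1+4=5, 1+fewest(22)=1+4=5, 1+fewest(20)=1+3=4, 1+fewest(19)=1+3=4) = 4
fewest(27) = min(1+fewest(26)=1+4=5, 1+fewest(25)=1+4=5, 1+fewest(23)=1+4=5, 1+fewest(21)=1+3=4, 1+fewest(20)=1+3=4) = 4
fewest(28) = min(1+fewest(27)=1+4=5, 1+fewest(26)=1+4=5, 1+fewest(24)=1+4=5, 1+fewest(22)=1+4=5, 1+fewest(21)=1+3=4) = 4
fewest(29) = min(1+fewest(28)=1+4=5, 1+fewest(27)=1+4=5, 1+fewest(25)=1+4=5, 1+fewest(23)=1+4=5, 1+fewest(22)=1+4=5) = 5
fewest(30) = min(1+fewest(29)=1+5=6, 1+fewest(28)=1+4=5, 1+fewest(26)=1+4=5, 1+fewest(24)=1+4=5, 1+fewest(23)=1+4=5) = 5
fewest(31) = min(1+fewest(30)=1+5=6, 1+fewest(29)=1+5=6, 1+fewest(27)=1+4=5, 1+fewest(25)=1+4=5, 1+fewest(24)=1+4=5) = 5

5


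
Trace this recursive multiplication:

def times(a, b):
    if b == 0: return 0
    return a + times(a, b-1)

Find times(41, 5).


times(41, 5) = 41 + times(41, 4)
times(41, 4) = 41 + times(41, 3)
times(41, 3) = 41 + times(41, 2)
times(41, 2) = 41 + times(41, 1)
times(41, 1) = 41 + times(41, 0)
times(41, 0) = 0  (base case)
Total: 41 + 41 + 41 + 41 + 41 + 0 = 205

205


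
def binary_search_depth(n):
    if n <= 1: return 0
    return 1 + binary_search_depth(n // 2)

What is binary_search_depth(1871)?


1871 / 2 = 935
935 / 2 = 467
467 / 2 = 233
233 / 2 = 116
116 / 2 = 58
58 / 2 = 29
29 / 2 = 14
14 / 2 = 7
7 / 2 = 3
3 / 2 = 1
Reached 1 after 10 halvings

10


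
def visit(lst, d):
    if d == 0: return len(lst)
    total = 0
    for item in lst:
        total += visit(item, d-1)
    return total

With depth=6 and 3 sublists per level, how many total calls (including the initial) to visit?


At depth 0 (root): 1 call
At depth 1: each of 1 parents calls visit on 3 children = 3 calls
At depth 2: each of 3 parents calls visit on 3 children = 9 calls
At depth 3: each of 9 parents calls visit on 3 children = 27 calls
At depth 4: each of 27 parents calls visit on 3 children = 81 calls
At depth 5: each of 81 parents calls visit on 3 children = 243 calls
At depth 6: each of 243 parents calls visit on 3 children = 729 calls
Total: 1 + 3 + 9 + 27 + 81 + 243 + 729 = 1093

1093


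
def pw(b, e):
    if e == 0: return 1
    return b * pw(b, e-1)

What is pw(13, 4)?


pw(13, 4)
= 13 * pw(13, 3)
= 13 * 13 * pw(13, 2)
= 13 * 13 * 13 * pw(13, 1)
= 13 * 13 * 13 * 13 * pw(13, 0)
= 13 * 13 * 13 * 13 * 1
= 28561

28561


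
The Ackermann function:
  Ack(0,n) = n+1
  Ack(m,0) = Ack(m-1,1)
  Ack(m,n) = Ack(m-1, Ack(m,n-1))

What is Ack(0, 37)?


Ack(0, 37) = 38
Result: Ack(0, 37) = 38

38


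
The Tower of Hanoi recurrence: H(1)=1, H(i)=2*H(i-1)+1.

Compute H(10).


H(10) = 2 * H(9) + 1
H(9) = 2 * H(8) + 1
H(8) = 2 * H(7) + 1
H(7) = 2 * H(6) + 1
H(6) = 2 * H(5) + 1
H(5) = 2 * H(4) + 1
H(4) = 2 * H(3) + 1
H(3) = 2 * H(2) + 1
H(2) = 2 * H(1) + 1
H(1) = 1  (base case)
H(2) = 2 * 1 + 1 = 3
H(3) = 2 * 3 + 1 = 7
H(4) = 2 * 7 + 1 = 15
H(5) = 2 * 15 + 1 = 31
H(6) = 2 * 31 + 1 = 63
H(7) = 2 * 63 + 1 = 127
H(8) = 2 * 127 + 1 = 255
H(9) = 2 * 255 + 1 = 511
H(10) = 2 * 511 + 1 = 1023

1023


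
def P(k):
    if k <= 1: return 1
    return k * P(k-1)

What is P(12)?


P(12)
= 12 * P(11)
= 12 * 11 * P(10)
= 12 * 11 * 10 * P(9)
= 12 * 11 * 10 * 9 * P(8)
= 12 * 11 * 10 * 9 * 8 * P(7)
= 12 * 11 * 10 * 9 * 8 * 7 * P(6)
= 12 * 11 * 10 * 9 * 8 * 7 * 6 * P(5)
= 12 * 11 * 10 * 9 * 8 * 7 * 6 * 5 * P(4)
= 12 * 11 * 10 * 9 * 8 * 7 * 6 * 5 * 4 * P(3)
= 12 * 11 * 10 * 9 * 8 * 7 * 6 * 5 * 4 * 3 * P(2)
= 12 * 11 * 10 * 9 * 8 * 7 * 6 * 5 * 4 * 3 * 2 * P(1)
= 12 * 11 * 10 * 9 * 8 * 7 * 6 * 5 * 4 * 3 * 2 * 1
= 479001600

479001600


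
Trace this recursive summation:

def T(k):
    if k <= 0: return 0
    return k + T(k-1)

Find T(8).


T(8)
= 8 + 7 + 6 + 5 + 4 + 3 + 2 + 1 + T(0)
= 8 + 7 + 6 + 5 + 4 + 3 + 2 + 1 + 0
= 36

36


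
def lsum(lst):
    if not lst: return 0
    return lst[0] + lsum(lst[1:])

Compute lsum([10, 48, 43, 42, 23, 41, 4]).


lsum([10, 48, 43, 42, 23, 41, 4]) = 10 + lsum([48, 43, 42, 23, 41, 4])
lsum([48, 43, 42, 23, 41, 4]) = 48 + lsum([43, 42, 23, 41, 4])
lsum([43, 42, 23, 41, 4]) = 43 + lsum([42, 23, 41, 4])
lsum([42, 23, 41, 4]) = 42 + lsum([23, 41, 4])
lsum([23, 41, 4]) = 23 + lsum([41, 4])
lsum([41, 4]) = 41 + lsum([4])
lsum([4]) = 4 + lsum([])
lsum([]) = 0  (base case)
Total: 10 + 48 + 43 + 42 + 23 + 41 + 4 + 0 = 211

211


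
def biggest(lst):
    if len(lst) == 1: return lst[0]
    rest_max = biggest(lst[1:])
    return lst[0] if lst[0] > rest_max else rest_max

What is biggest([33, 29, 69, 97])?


biggest([33, 29, 69, 97]): compare 33 with biggest([29, 69, 97])
biggest([29, 69, 97]): compare 29 with biggest([69, 97])
biggest([69, 97]): compare 69 with biggest([97])
biggest([97]) = 97  (base case)
Compare 69 with 97 -> 97
Compare 29 with 97 -> 97
Compare 33 with 97 -> 97

97


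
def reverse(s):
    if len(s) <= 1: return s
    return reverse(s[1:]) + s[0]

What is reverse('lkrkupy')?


reverse('lkrkupy') = reverse('krkupy') + 'l'
reverse('krkupy') = reverse('rkupy') + 'k'
reverse('rkupy') = reverse('kupy') + 'r'
reverse('kupy') = reverse('upy') + 'k'
reverse('upy') = reverse('py') + 'u'
reverse('py') = reverse('y') + 'p'
reverse('y') = 'y'  (base case)
Concatenating: 'y' + 'p' + 'u' + 'k' + 'r' + 'k' + 'l' = 'ypukrkl'

ypukrkl


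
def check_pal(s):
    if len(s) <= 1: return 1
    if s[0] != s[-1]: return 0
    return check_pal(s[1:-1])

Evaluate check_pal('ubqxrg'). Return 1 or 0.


check_pal('ubqxrg'): s[0]='u' != s[-1]='g' -> return 0
Result: 0 (not a palindrome)

0


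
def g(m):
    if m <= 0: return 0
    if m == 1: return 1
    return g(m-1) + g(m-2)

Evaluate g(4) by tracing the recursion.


Computing g(4) bottom-up:
g(0) = 0
g(1) = 1
g(2) = g(1) + g(0) = 1 + 0 = 1
g(3) = g(2) + g(1) = 1 + 1 = 2
g(4) = g(3) + g(2) = 2 + 1 = 3

3


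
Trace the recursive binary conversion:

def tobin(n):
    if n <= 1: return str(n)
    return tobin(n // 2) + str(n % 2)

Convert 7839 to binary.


tobin(7839) = tobin(3919) + '1'
tobin(3919) = tobin(1959) + '1'
tobin(1959) = tobin(979) + '1'
tobin(979) = tobin(489) + '1'
tobin(489) = tobin(244) + '1'
tobin(244) = tobin(122) + '0'
tobin(122) = tobin(61) + '0'
tobin(61) = tobin(30) + '1'
tobin(30) = tobin(15) + '0'
tobin(15) = tobin(7) + '1'
tobin(7) = tobin(3) + '1'
tobin(3) = tobin(1) + '1'
tobin(1) = '1'  (base case)
Concatenating: '1' + '1' + '1' + '1' + '0' + '1' + '0' + '0' + '1' + '1' + '1' + '1' + '1' = '1111010011111'

1111010011111


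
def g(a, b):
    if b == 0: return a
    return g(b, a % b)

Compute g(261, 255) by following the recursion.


g(261, 255) = g(255, 6)
g(255, 6) = g(6, 3)
g(6, 3) = g(3, 0)
g(3, 0) = 3  (base case)

3


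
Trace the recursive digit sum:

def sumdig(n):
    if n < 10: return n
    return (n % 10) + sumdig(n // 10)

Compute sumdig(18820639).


sumdig(18820639) = 9 + sumdig(1882063)
sumdig(1882063) = 3 + sumdig(188206)
sumdig(188206) = 6 + sumdig(18820)
sumdig(18820) = 0 + sumdig(1882)
sumdig(1882) = 2 + sumdig(188)
sumdig(188) = 8 + sumdig(18)
sumdig(18) = 8 + sumdig(1)
sumdig(1) = 1  (base case)
Total: 9 + 3 + 6 + 0 + 2 + 8 + 8 + 1 = 37

37


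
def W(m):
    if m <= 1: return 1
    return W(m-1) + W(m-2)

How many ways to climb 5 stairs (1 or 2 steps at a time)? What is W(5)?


Building up from base cases:
W(0) = 1
W(1) = 1
W(2) = W(1) + W(0) = 1 + 1 = 2
W(3) = W(2) + W(1) = 2 + 1 = 3
W(4) = W(3) + W(2) = 3 + 2 = 5
W(5) = W(4) + W(3) = 5 + 3 = 8

8
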